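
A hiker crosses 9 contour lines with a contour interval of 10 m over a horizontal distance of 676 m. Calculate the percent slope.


elevation change = 9 * 10 = 90 m
slope = 90 / 676 * 100 = 13.3%

13.3%


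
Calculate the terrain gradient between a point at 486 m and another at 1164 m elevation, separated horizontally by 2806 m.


gradient = (1164 - 486) / 2806 = 678 / 2806 = 0.2416

0.2416


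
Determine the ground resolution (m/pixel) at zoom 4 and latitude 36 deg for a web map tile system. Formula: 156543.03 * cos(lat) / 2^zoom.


res = 156543.03 * cos(36) / 2^4 = 156543.03 * 0.80901699 / 16 = 7915.37 m/pixel

7915.37 m/pixel


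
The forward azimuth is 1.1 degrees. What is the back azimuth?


back azimuth = (1.1 + 180) mod 360 = 181.1 degrees

181.1 degrees


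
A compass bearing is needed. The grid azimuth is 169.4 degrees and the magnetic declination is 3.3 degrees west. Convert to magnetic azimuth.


magnetic azimuth = grid azimuth - declination (east +ve)
mag_az = 169.4 - -3.3 = 172.7 degrees

172.7 degrees


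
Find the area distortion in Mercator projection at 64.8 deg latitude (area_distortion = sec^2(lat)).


area_distortion = 1/cos^2(64.8) = 5.516

5.516


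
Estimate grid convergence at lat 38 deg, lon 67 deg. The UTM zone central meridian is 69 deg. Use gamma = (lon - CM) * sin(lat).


gamma = (67 - 69) * sin(38) = -2 * 0.615661 = -1.231 degrees

-1.231 degrees


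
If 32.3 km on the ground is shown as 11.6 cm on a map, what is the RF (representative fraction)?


ground = 32.3 km = 3230000 cm; RF denominator = ground / map = 3230000 / 11.6 ≈ 278448; RF = 1:278448

1:278448


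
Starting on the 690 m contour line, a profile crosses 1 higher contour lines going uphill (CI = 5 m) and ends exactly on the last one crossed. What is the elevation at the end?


elevation = 690 + 1 * 5 = 695 m

695 m


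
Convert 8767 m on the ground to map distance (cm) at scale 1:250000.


map_cm = 8767 * 100 / 250000 = 3.5068 cm ≈ 3.51 cm

3.51 cm


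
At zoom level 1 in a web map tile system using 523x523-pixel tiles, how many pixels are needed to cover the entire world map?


tiles per axis = 2^1 = 2
total tiles = 2^2 = 4
pixels per axis = 2 * 523 = 1046
total pixels = 1046^2 = 1094116

1094116 pixels


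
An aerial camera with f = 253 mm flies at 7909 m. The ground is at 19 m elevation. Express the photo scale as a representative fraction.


scale = f / (H - h) = 253 mm / 7890 m = 253 / 7890000 = 1:31186

1:31186


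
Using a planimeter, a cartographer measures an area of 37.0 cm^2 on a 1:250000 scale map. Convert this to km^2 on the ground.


ground_area = 37.0 * (250000/100)^2 = 231250000.0 m^2 = 231.25 km^2

231.25 km^2


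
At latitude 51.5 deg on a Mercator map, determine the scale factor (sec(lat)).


SF = 1 / cos(51.5) = 1 / 0.622515 = 1.606

1.606


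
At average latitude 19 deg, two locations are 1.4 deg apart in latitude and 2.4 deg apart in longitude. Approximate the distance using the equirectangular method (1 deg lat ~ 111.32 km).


dlat_km = 1.4 * 111.32 = 155.848
dlon_km = 2.4 * 111.32 * cos(19) ≈ 252.612
dist = sqrt(155.848^2 + 252.612^2) ≈ 296.8 km

296.8 km


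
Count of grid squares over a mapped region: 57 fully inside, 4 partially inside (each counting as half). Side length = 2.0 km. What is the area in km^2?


effective squares = 57 + 4 * 0.5 = 59.0
area = 59.0 * 4.0 = 236.0 km^2

236.0 km^2


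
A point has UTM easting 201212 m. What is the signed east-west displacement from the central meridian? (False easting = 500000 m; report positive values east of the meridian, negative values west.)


displacement = 201212 - 500000 = -298788 m

-298788 m


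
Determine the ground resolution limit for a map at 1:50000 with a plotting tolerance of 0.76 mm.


ground = 0.76 mm * 50000 / 1000 = 38.0 m

38.0 m


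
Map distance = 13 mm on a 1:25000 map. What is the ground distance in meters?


ground = 13 mm * 25000 / 1000 = 325.0 m

325.0 m


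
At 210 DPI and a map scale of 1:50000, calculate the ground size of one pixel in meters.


pixel_cm = 2.54 / 210 ≈ 0.012095 cm
ground = pixel_cm * 50000 / 100 = 2.54 * 50000 / (210 * 100) = 127000 / 21000 ≈ 6.05 m

6.05 m


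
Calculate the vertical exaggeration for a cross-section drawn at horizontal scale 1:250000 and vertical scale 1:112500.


VE = horizontal_scale / vertical_scale = 250000 / 112500 ≈ 2.2

2.2x


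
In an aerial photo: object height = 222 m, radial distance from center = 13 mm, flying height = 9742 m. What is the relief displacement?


d = h * r / H = 222 * 13 / 9742 = 0.3 mm

0.3 mm


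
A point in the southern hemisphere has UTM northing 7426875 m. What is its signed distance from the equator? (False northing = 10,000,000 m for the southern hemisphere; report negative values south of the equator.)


For southern: actual = 7426875 - 10000000 = -2573125 m

-2573125 m


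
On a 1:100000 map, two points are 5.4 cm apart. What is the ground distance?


ground = 5.4 cm * 100000 / 100 = 5400.0 m = 5.4 km

5.4 km


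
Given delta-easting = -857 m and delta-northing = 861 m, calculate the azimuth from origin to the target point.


az = atan2(-857, 861) = -44.9 deg
adjusted to 0-360: 315.1 degrees

315.1 degrees


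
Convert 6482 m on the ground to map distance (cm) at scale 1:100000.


map_cm = 6482 * 100 / 100000 = 6.482 cm ≈ 6.48 cm

6.48 cm


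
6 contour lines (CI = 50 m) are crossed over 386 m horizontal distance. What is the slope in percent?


elevation change = 6 * 50 = 300 m
slope = 300 / 386 * 100 = 77.7%

77.7%


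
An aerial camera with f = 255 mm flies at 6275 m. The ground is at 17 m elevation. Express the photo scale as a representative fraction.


scale = f / (H - h) = 255 mm / 6258 m = 255 / 6258000 = 1:24541

1:24541


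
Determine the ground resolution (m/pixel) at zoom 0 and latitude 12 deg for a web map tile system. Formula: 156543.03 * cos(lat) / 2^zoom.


res = 156543.03 * cos(12) / 2^0 = 156543.03 * 0.9781476 / 1 = 153122.19 m/pixel

153122.19 m/pixel


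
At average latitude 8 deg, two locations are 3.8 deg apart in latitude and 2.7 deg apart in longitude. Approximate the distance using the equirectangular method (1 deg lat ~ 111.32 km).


dlat_km = 3.8 * 111.32 = 423.016
dlon_km = 2.7 * 111.32 * cos(8) ≈ 297.639
dist = sqrt(423.016^2 + 297.639^2) ≈ 517.2 km

517.2 km


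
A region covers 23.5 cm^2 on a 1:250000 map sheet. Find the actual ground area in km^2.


ground_area = 23.5 * (250000/100)^2 = 146875000.0 m^2 = 146.875 km^2

146.875 km^2


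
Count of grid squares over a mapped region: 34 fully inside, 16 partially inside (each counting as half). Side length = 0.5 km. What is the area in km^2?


effective squares = 34 + 16 * 0.5 = 42.0
area = 42.0 * 0.25 = 10.5 km^2

10.5 km^2


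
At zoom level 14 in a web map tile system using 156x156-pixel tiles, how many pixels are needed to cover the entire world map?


tiles per axis = 2^14 = 16384
total tiles = 16384^2 = 268435456
pixels per axis = 16384 * 156 = 2555904
total pixels = 2555904^2 = 6532645257216

6532645257216 pixels


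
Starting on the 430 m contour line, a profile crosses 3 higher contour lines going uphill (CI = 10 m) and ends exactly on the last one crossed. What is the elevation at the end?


elevation = 430 + 3 * 10 = 460 m

460 m


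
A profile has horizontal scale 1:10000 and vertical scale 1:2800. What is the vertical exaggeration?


VE = horizontal_scale / vertical_scale = 10000 / 2800 ≈ 3.6

3.6x


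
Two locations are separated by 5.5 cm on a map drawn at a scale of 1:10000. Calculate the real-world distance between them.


ground = 5.5 cm * 10000 / 100 = 550.0 m

550.0 m


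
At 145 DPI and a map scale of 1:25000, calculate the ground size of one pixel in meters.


pixel_cm = 2.54 / 145 ≈ 0.017517 cm
ground = pixel_cm * 25000 / 100 = 2.54 * 25000 / (145 * 100) = 63500 / 14500 ≈ 4.38 m

4.38 m


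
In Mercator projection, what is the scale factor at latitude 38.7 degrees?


SF = 1 / cos(38.7) = 1 / 0.78043 = 1.281

1.281


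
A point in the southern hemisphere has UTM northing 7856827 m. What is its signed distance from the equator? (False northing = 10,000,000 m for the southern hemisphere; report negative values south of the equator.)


For southern: actual = 7856827 - 10000000 = -2143173 m

-2143173 m


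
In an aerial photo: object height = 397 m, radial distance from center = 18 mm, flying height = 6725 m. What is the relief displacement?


d = h * r / H = 397 * 18 / 6725 = 1.06 mm

1.06 mm


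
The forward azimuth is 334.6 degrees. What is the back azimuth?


back azimuth = (334.6 + 180) mod 360 = 154.6 degrees

154.6 degrees


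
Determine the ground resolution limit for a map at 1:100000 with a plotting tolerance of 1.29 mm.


ground = 1.29 mm * 100000 / 1000 = 129.0 m

129.0 m


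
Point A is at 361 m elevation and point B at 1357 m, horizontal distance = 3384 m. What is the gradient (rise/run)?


gradient = (1357 - 361) / 3384 = 996 / 3384 = 0.2943

0.2943


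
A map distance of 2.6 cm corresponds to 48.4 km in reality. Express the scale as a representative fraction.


ground = 48.4 km = 4840000 cm; RF denominator = ground / map = 4840000 / 2.6 ≈ 1861538; RF = 1:1861538

1:1861538


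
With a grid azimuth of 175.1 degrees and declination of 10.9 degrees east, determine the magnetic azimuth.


magnetic azimuth = grid azimuth - declination (east +ve)
mag_az = 175.1 - 10.9 = 164.2 degrees

164.2 degrees


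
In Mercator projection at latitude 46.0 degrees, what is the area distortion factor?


area_distortion = 1/cos^2(46.0) = 2.072

2.072


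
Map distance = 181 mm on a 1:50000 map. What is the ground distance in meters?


ground = 181 mm * 50000 / 1000 = 9050.0 m

9050.0 m


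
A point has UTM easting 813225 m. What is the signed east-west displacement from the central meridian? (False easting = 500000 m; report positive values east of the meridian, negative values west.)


displacement = 813225 - 500000 = 313225 m

313225 m


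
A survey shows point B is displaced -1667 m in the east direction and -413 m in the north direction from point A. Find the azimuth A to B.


az = atan2(-1667, -413) = -103.9 deg
adjusted to 0-360: 256.1 degrees

256.1 degrees


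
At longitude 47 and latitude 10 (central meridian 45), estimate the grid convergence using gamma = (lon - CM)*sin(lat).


gamma = (47 - 45) * sin(10) = 2 * 0.173648 = 0.347 degrees

0.347 degrees


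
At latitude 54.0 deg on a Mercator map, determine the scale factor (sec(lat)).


SF = 1 / cos(54.0) = 1 / 0.587785 = 1.701

1.701


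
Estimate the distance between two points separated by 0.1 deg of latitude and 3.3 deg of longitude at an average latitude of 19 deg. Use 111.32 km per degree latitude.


dlat_km = 0.1 * 111.32 = 11.132
dlon_km = 3.3 * 111.32 * cos(19) ≈ 347.342
dist = sqrt(11.132^2 + 347.342^2) ≈ 347.5 km

347.5 km


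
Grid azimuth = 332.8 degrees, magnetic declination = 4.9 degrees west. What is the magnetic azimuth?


magnetic azimuth = grid azimuth - declination (east +ve)
mag_az = 332.8 - -4.9 = 337.7 degrees

337.7 degrees


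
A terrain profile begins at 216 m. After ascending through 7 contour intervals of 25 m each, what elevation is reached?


elevation = 216 + 7 * 25 = 391 m

391 m


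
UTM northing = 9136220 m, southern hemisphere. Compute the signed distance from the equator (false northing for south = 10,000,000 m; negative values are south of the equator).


For southern: actual = 9136220 - 10000000 = -863780 m

-863780 m


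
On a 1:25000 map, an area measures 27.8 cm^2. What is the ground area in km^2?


ground_area = 27.8 * (25000/100)^2 = 1737500.0 m^2 = 1.7375 km^2 ≈ 1.738 km^2

1.738 km^2


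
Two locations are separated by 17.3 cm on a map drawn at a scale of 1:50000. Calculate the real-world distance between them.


ground = 17.3 cm * 50000 / 100 = 8650.0 m = 8.65 km

8.65 km


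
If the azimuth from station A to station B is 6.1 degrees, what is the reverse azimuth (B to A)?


back azimuth = (6.1 + 180) mod 360 = 186.1 degrees

186.1 degrees


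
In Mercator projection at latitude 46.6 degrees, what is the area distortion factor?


area_distortion = 1/cos^2(46.6) = 2.118

2.118


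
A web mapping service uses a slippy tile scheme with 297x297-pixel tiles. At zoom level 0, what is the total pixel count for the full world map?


tiles per axis = 2^0 = 1
total tiles = 1^2 = 1
pixels per axis = 1 * 297 = 297
total pixels = 297^2 = 88209

88209 pixels


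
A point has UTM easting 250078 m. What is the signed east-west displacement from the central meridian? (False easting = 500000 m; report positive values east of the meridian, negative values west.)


displacement = 250078 - 500000 = -249922 m

-249922 m


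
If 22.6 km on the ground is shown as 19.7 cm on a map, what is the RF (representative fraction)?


ground = 22.6 km = 2260000 cm; RF denominator = ground / map = 2260000 / 19.7 ≈ 114721; RF = 1:114721

1:114721


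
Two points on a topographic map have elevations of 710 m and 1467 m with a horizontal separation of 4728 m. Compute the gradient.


gradient = (1467 - 710) / 4728 = 757 / 4728 = 0.1601

0.1601


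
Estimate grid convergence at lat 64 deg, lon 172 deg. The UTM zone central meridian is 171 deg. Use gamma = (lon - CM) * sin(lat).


gamma = (172 - 171) * sin(64) = 1 * 0.898794 = 0.899 degrees

0.899 degrees


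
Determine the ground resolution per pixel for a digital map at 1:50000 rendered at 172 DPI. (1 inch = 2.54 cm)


pixel_cm = 2.54 / 172 ≈ 0.014767 cm
ground = pixel_cm * 50000 / 100 = 2.54 * 50000 / (172 * 100) = 127000 / 17200 ≈ 7.38 m

7.38 m


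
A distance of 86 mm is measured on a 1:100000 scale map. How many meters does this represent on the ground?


ground = 86 mm * 100000 / 1000 = 8600.0 m

8600.0 m


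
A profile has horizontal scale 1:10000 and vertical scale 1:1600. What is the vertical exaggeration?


VE = horizontal_scale / vertical_scale = 10000 / 1600 = 6.25

6.25x


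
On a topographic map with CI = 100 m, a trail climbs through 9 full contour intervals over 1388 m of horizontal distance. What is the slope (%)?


elevation change = 9 * 100 = 900 m
slope = 900 / 1388 * 100 = 64.8%

64.8%


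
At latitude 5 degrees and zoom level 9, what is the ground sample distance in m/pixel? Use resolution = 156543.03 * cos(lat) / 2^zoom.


res = 156543.03 * cos(5) / 2^9 = 156543.03 * 0.9961947 / 512 = 304.58 m/pixel

304.58 m/pixel


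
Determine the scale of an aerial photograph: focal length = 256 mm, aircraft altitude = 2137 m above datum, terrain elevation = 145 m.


scale = f / (H - h) = 256 mm / 1992 m = 256 / 1992000 = 1:7781

1:7781


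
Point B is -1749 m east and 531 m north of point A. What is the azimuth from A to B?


az = atan2(-1749, 531) = -73.1 deg
adjusted to 0-360: 286.9 degrees

286.9 degrees


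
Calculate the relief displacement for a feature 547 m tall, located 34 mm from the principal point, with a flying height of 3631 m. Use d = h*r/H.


d = h * r / H = 547 * 34 / 3631 = 5.12 mm

5.12 mm


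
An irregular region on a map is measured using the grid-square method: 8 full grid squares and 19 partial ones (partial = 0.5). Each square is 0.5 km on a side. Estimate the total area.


effective squares = 8 + 19 * 0.5 = 17.5
area = 17.5 * 0.25 = 4.375 km^2

4.375 km^2


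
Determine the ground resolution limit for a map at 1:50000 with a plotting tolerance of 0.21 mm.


ground = 0.21 mm * 50000 / 1000 = 10.5 m

10.5 m


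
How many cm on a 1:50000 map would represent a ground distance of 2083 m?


map_cm = 2083 * 100 / 50000 = 4.166 cm ≈ 4.17 cm

4.17 cm


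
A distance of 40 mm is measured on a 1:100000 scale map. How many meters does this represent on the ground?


ground = 40 mm * 100000 / 1000 = 4000.0 m

4000.0 m


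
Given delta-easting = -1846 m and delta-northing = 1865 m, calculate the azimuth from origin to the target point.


az = atan2(-1846, 1865) = -44.7 deg
adjusted to 0-360: 315.3 degrees

315.3 degrees


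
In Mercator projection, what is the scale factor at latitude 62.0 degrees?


SF = 1 / cos(62.0) = 1 / 0.469472 = 2.13

2.13


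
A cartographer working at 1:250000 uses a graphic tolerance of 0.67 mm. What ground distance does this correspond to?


ground = 0.67 mm * 250000 / 1000 = 167.5 m

167.5 m


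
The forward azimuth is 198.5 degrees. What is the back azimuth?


back azimuth = (198.5 + 180) mod 360 = 18.5 degrees

18.5 degrees


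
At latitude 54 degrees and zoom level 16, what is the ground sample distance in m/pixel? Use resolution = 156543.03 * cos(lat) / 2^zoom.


res = 156543.03 * cos(54) / 2^16 = 156543.03 * 0.58778525 / 65536 = 1.4 m/pixel

1.4 m/pixel


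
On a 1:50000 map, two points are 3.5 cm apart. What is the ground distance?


ground = 3.5 cm * 50000 / 100 = 1750.0 m = 1.75 km

1.75 km


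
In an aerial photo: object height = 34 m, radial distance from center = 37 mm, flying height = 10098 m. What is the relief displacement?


d = h * r / H = 34 * 37 / 10098 = 0.12 mm

0.12 mm


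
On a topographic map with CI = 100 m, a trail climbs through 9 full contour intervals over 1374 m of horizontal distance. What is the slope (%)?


elevation change = 9 * 100 = 900 m
slope = 900 / 1374 * 100 = 65.5%

65.5%


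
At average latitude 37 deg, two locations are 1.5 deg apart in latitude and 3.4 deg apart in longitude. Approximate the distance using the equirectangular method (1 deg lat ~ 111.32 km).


dlat_km = 1.5 * 111.32 = 166.98
dlon_km = 3.4 * 111.32 * cos(37) ≈ 302.274
dist = sqrt(166.98^2 + 302.274^2) ≈ 345.3 km

345.3 km


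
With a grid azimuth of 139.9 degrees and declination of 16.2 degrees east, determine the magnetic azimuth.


magnetic azimuth = grid azimuth - declination (east +ve)
mag_az = 139.9 - 16.2 = 123.7 degrees

123.7 degrees


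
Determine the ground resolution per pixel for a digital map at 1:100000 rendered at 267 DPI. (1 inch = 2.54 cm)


pixel_cm = 2.54 / 267 ≈ 0.009513 cm
ground = pixel_cm * 100000 / 100 = 2.54 * 100000 / (267 * 100) = 254000 / 26700 ≈ 9.51 m

9.51 m


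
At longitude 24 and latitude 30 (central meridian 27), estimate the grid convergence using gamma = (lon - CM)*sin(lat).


gamma = (24 - 27) * sin(30) = -3 * 0.5 = -1.5 degrees

-1.5 degrees


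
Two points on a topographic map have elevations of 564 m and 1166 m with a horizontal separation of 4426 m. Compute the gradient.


gradient = (1166 - 564) / 4426 = 602 / 4426 = 0.136

0.136


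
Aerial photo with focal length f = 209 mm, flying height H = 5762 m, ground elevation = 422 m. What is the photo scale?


scale = f / (H - h) = 209 mm / 5340 m = 209 / 5340000 = 1:25550

1:25550


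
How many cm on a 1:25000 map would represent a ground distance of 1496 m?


map_cm = 1496 * 100 / 25000 = 5.984 cm ≈ 5.98 cm

5.98 cm


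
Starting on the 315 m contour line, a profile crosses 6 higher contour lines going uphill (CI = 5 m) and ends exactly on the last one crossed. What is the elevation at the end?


elevation = 315 + 6 * 5 = 345 m

345 m


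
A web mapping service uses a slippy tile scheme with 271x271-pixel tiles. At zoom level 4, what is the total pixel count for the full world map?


tiles per axis = 2^4 = 16
total tiles = 16^2 = 256
pixels per axis = 16 * 271 = 4336
total pixels = 4336^2 = 18800896

18800896 pixels


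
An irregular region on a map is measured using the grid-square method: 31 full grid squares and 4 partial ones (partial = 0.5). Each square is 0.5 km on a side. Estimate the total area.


effective squares = 31 + 4 * 0.5 = 33.0
area = 33.0 * 0.25 = 8.25 km^2

8.25 km^2


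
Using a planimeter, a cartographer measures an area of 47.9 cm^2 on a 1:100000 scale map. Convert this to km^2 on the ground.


ground_area = 47.9 * (100000/100)^2 = 47900000.0 m^2 = 47.9 km^2

47.9 km^2


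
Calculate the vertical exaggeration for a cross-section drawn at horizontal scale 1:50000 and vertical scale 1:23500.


VE = horizontal_scale / vertical_scale = 50000 / 23500 ≈ 2.1

2.1x


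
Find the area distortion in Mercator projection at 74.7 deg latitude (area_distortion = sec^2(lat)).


area_distortion = 1/cos^2(74.7) = 14.362

14.362


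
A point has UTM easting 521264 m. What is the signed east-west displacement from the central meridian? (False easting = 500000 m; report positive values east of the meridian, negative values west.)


displacement = 521264 - 500000 = 21264 m

21264 m


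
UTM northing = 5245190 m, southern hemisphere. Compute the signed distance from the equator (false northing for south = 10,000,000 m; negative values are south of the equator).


For southern: actual = 5245190 - 10000000 = -4754810 m

-4754810 m


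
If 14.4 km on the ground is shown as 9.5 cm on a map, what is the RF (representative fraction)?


ground = 14.4 km = 1440000 cm; RF denominator = ground / map = 1440000 / 9.5 ≈ 151579; RF = 1:151579

1:151579


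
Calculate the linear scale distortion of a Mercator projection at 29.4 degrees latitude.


SF = 1 / cos(29.4) = 1 / 0.871214 = 1.148

1.148


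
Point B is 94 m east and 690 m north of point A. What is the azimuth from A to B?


az = atan2(94, 690) = 7.8 deg
adjusted to 0-360: 7.8 degrees

7.8 degrees


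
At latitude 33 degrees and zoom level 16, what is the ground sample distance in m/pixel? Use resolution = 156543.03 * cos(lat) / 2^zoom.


res = 156543.03 * cos(33) / 2^16 = 156543.03 * 0.83867057 / 65536 = 2.0 m/pixel

2.0 m/pixel


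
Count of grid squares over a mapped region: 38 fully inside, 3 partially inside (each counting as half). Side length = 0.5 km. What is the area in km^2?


effective squares = 38 + 3 * 0.5 = 39.5
area = 39.5 * 0.25 = 9.875 km^2

9.875 km^2


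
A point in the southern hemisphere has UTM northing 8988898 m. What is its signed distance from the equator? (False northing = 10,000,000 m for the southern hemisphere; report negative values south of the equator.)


For southern: actual = 8988898 - 10000000 = -1011102 m

-1011102 m


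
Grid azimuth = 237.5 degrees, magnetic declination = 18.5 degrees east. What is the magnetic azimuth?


magnetic azimuth = grid azimuth - declination (east +ve)
mag_az = 237.5 - 18.5 = 219.0 degrees

219.0 degrees


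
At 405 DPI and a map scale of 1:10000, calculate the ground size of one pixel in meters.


pixel_cm = 2.54 / 405 ≈ 0.006272 cm
ground = pixel_cm * 10000 / 100 = 2.54 * 10000 / (405 * 100) = 25400 / 40500 ≈ 0.63 m

0.63 m


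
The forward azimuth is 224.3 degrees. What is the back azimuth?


back azimuth = (224.3 + 180) mod 360 = 44.3 degrees

44.3 degrees


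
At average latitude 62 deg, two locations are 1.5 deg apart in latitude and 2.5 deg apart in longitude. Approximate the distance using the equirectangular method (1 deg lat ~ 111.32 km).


dlat_km = 1.5 * 111.32 = 166.98
dlon_km = 2.5 * 111.32 * cos(62) ≈ 130.654
dist = sqrt(166.98^2 + 130.654^2) ≈ 212.0 km

212.0 km


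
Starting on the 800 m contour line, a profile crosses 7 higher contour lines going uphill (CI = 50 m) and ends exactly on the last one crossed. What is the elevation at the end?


elevation = 800 + 7 * 50 = 1150 m

1150 m


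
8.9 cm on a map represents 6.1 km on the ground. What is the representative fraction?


ground = 6.1 km = 610000 cm; RF denominator = ground / map = 610000 / 8.9 ≈ 68539; RF = 1:68539

1:68539


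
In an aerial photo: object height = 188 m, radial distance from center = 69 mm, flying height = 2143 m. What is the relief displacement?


d = h * r / H = 188 * 69 / 2143 = 6.05 mm

6.05 mm


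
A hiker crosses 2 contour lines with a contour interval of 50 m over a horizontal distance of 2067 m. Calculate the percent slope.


elevation change = 2 * 50 = 100 m
slope = 100 / 2067 * 100 = 4.8%

4.8%


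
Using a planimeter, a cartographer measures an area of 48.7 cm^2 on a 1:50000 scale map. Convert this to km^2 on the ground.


ground_area = 48.7 * (50000/100)^2 = 12175000.0 m^2 = 12.175 km^2

12.175 km^2


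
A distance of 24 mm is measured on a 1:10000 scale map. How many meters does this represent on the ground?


ground = 24 mm * 10000 / 1000 = 240.0 m

240.0 m


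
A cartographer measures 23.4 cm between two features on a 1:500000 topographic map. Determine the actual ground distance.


ground = 23.4 cm * 500000 / 100 = 117000.0 m = 117.0 km

117.0 km


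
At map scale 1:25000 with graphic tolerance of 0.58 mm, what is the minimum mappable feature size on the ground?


ground = 0.58 mm * 25000 / 1000 = 14.5 m

14.5 m


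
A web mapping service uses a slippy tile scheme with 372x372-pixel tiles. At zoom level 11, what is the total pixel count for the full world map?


tiles per axis = 2^11 = 2048
total tiles = 2048^2 = 4194304
pixels per axis = 2048 * 372 = 761856
total pixels = 761856^2 = 580424564736

580424564736 pixels


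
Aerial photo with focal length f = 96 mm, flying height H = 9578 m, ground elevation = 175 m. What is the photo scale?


scale = f / (H - h) = 96 mm / 9403 m = 96 / 9403000 = 1:97948

1:97948


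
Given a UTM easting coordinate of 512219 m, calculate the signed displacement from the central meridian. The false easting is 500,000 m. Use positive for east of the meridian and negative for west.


displacement = 512219 - 500000 = 12219 m

12219 m


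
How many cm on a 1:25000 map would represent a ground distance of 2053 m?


map_cm = 2053 * 100 / 25000 = 8.212 cm ≈ 8.21 cm

8.21 cm


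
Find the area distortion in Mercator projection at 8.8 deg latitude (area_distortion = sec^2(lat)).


area_distortion = 1/cos^2(8.8) = 1.024

1.024


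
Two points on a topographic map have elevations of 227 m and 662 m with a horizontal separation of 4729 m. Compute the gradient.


gradient = (662 - 227) / 4729 = 435 / 4729 = 0.092

0.092


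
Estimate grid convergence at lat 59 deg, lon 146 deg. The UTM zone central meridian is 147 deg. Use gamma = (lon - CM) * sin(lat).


gamma = (146 - 147) * sin(59) = -1 * 0.857167 = -0.857 degrees

-0.857 degrees


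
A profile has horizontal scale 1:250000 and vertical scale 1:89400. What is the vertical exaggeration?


VE = horizontal_scale / vertical_scale = 250000 / 89400 ≈ 2.8

2.8x


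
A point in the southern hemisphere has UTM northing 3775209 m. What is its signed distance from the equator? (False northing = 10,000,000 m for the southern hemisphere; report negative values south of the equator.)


For southern: actual = 3775209 - 10000000 = -6224791 m

-6224791 m


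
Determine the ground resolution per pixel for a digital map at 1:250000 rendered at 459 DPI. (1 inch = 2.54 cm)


pixel_cm = 2.54 / 459 ≈ 0.005534 cm
ground = pixel_cm * 250000 / 100 = 2.54 * 250000 / (459 * 100) = 635000 / 45900 ≈ 13.83 m

13.83 m


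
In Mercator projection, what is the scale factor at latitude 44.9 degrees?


SF = 1 / cos(44.9) = 1 / 0.70834 = 1.412

1.412


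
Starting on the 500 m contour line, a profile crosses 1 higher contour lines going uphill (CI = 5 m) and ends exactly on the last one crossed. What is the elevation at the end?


elevation = 500 + 1 * 5 = 505 m

505 m


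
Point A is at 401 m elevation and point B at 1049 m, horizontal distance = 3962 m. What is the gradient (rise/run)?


gradient = (1049 - 401) / 3962 = 648 / 3962 = 0.1636

0.1636


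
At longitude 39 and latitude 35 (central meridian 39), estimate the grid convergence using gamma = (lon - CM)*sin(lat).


gamma = (39 - 39) * sin(35) = 0 * 0.573576 = 0.0 degrees

0.0 degrees


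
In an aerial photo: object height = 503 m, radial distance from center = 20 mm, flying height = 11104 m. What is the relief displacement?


d = h * r / H = 503 * 20 / 11104 = 0.91 mm

0.91 mm


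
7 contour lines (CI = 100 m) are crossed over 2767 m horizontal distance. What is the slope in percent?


elevation change = 7 * 100 = 700 m
slope = 700 / 2767 * 100 = 25.3%

25.3%


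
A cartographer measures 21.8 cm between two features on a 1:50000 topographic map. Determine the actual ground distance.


ground = 21.8 cm * 50000 / 100 = 10900.0 m = 10.9 km

10.9 km


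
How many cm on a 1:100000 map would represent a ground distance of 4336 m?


map_cm = 4336 * 100 / 100000 = 4.336 cm ≈ 4.34 cm

4.34 cm


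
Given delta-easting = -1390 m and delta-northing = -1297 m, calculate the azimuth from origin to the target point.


az = atan2(-1390, -1297) = -133.0 deg
adjusted to 0-360: 227.0 degrees

227.0 degrees


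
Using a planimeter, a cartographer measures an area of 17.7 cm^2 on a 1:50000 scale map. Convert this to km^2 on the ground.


ground_area = 17.7 * (50000/100)^2 = 4425000.0 m^2 = 4.425 km^2

4.425 km^2


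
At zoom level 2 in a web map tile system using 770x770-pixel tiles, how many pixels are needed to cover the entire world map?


tiles per axis = 2^2 = 4
total tiles = 4^2 = 16
pixels per axis = 4 * 770 = 3080
total pixels = 3080^2 = 9486400

9486400 pixels


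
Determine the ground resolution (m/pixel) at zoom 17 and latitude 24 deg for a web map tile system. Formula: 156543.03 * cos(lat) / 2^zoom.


res = 156543.03 * cos(24) / 2^17 = 156543.03 * 0.91354546 / 131072 = 1.09 m/pixel

1.09 m/pixel


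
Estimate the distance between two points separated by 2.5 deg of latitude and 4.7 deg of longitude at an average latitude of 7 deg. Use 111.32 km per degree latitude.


dlat_km = 2.5 * 111.32 = 278.3
dlon_km = 4.7 * 111.32 * cos(7) ≈ 519.304
dist = sqrt(278.3^2 + 519.304^2) ≈ 589.2 km

589.2 km


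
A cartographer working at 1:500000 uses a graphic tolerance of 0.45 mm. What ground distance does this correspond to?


ground = 0.45 mm * 500000 / 1000 = 225.0 m

225.0 m


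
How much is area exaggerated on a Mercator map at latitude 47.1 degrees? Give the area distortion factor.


area_distortion = 1/cos^2(47.1) = 2.158

2.158


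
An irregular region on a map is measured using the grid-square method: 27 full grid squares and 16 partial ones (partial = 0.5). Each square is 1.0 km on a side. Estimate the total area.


effective squares = 27 + 16 * 0.5 = 35.0
area = 35.0 * 1.0 = 35.0 km^2

35.0 km^2


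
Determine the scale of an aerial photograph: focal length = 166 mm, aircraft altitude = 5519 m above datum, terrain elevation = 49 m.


scale = f / (H - h) = 166 mm / 5470 m = 166 / 5470000 = 1:32952

1:32952


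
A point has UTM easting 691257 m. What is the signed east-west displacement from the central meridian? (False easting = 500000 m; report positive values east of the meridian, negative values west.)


displacement = 691257 - 500000 = 191257 m

191257 m


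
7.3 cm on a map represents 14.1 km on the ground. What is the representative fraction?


ground = 14.1 km = 1410000 cm; RF denominator = ground / map = 1410000 / 7.3 ≈ 193151; RF = 1:193151

1:193151


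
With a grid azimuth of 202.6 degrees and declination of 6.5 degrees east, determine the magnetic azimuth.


magnetic azimuth = grid azimuth - declination (east +ve)
mag_az = 202.6 - 6.5 = 196.1 degrees

196.1 degrees


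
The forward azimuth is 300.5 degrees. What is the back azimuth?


back azimuth = (300.5 + 180) mod 360 = 120.5 degrees

120.5 degrees


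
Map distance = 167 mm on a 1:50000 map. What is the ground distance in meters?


ground = 167 mm * 50000 / 1000 = 8350.0 m

8350.0 m


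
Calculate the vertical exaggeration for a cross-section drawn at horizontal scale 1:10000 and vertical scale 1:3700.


VE = horizontal_scale / vertical_scale = 10000 / 3700 ≈ 2.7

2.7x


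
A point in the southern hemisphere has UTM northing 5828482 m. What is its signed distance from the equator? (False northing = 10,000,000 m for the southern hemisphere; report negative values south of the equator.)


For southern: actual = 5828482 - 10000000 = -4171518 m

-4171518 m


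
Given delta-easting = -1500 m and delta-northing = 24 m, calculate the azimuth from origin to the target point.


az = atan2(-1500, 24) = -89.1 deg
adjusted to 0-360: 270.9 degrees

270.9 degrees


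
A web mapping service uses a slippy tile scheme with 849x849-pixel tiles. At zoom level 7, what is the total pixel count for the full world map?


tiles per axis = 2^7 = 128
total tiles = 128^2 = 16384
pixels per axis = 128 * 849 = 108672
total pixels = 108672^2 = 11809603584

11809603584 pixels


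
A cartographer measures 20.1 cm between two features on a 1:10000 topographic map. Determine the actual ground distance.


ground = 20.1 cm * 10000 / 100 = 2010.0 m = 2.01 km

2.01 km


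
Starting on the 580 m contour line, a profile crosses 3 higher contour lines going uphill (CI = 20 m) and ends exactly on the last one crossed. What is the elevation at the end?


elevation = 580 + 3 * 20 = 640 m

640 m


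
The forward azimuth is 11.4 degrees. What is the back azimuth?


back azimuth = (11.4 + 180) mod 360 = 191.4 degrees

191.4 degrees


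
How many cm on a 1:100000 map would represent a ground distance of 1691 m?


map_cm = 1691 * 100 / 100000 = 1.691 cm ≈ 1.69 cm

1.69 cm


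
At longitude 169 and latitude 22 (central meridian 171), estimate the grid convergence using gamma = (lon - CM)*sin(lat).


gamma = (169 - 171) * sin(22) = -2 * 0.374607 = -0.749 degrees

-0.749 degrees


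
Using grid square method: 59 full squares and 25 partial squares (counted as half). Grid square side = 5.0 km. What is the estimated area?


effective squares = 59 + 25 * 0.5 = 71.5
area = 71.5 * 25.0 = 1787.5 km^2

1787.5 km^2


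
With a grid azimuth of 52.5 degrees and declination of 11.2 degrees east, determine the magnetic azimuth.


magnetic azimuth = grid azimuth - declination (east +ve)
mag_az = 52.5 - 11.2 = 41.3 degrees

41.3 degrees


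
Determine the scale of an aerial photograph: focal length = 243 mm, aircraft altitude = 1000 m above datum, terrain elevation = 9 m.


scale = f / (H - h) = 243 mm / 991 m = 243 / 991000 = 1:4078

1:4078


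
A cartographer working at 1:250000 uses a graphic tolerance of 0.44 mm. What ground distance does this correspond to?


ground = 0.44 mm * 250000 / 1000 = 110.0 m

110.0 m


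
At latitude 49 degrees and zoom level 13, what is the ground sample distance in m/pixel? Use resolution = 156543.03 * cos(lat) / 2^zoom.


res = 156543.03 * cos(49) / 2^13 = 156543.03 * 0.65605903 / 8192 = 12.54 m/pixel

12.54 m/pixel


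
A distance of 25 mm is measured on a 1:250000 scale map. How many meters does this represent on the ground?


ground = 25 mm * 250000 / 1000 = 6250.0 m

6250.0 m


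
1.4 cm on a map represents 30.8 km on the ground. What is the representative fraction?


ground = 30.8 km = 3080000 cm; RF denominator = ground / map = 3080000 / 1.4 = 2200000; RF = 1:2200000

1:2200000


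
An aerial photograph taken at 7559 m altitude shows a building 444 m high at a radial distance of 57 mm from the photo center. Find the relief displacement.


d = h * r / H = 444 * 57 / 7559 = 3.35 mm

3.35 mm


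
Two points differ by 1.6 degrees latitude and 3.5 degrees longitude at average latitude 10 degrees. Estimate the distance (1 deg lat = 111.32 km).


dlat_km = 1.6 * 111.32 = 178.112
dlon_km = 3.5 * 111.32 * cos(10) ≈ 383.701
dist = sqrt(178.112^2 + 383.701^2) ≈ 423.0 km

423.0 km


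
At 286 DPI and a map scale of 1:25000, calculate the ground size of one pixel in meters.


pixel_cm = 2.54 / 286 ≈ 0.008881 cm
ground = pixel_cm * 25000 / 100 = 2.54 * 25000 / (286 * 100) = 63500 / 28600 ≈ 2.22 m

2.22 m


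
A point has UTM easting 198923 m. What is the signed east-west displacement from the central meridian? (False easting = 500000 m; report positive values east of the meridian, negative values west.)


displacement = 198923 - 500000 = -301077 m

-301077 m


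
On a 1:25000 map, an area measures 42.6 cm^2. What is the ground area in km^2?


ground_area = 42.6 * (25000/100)^2 = 2662500.0 m^2 = 2.6625 km^2 ≈ 2.663 km^2

2.663 km^2


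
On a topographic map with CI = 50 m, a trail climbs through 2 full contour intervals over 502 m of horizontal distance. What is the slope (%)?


elevation change = 2 * 50 = 100 m
slope = 100 / 502 * 100 = 19.9%

19.9%


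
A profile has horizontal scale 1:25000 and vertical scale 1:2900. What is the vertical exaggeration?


VE = horizontal_scale / vertical_scale = 25000 / 2900 ≈ 8.6

8.6x


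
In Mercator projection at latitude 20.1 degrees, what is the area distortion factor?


area_distortion = 1/cos^2(20.1) = 1.134

1.134


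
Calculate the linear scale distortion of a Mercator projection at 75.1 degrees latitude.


SF = 1 / cos(75.1) = 1 / 0.257133 = 3.889

3.889


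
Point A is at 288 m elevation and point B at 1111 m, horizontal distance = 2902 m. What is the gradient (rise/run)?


gradient = (1111 - 288) / 2902 = 823 / 2902 = 0.2836

0.2836


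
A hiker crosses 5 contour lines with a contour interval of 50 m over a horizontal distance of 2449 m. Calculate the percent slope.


elevation change = 5 * 50 = 250 m
slope = 250 / 2449 * 100 = 10.2%

10.2%


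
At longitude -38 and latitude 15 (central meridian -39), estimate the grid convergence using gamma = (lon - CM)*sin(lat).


gamma = (-38 - -39) * sin(15) = 1 * 0.258819 = 0.259 degrees

0.259 degrees


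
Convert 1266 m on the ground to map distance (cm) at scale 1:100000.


map_cm = 1266 * 100 / 100000 = 1.266 cm ≈ 1.27 cm

1.27 cm


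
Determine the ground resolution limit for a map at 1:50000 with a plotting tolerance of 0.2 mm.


ground = 0.2 mm * 50000 / 1000 = 10.0 m

10.0 m


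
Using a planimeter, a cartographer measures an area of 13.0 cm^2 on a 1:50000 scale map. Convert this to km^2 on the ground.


ground_area = 13.0 * (50000/100)^2 = 3250000.0 m^2 = 3.25 km^2

3.25 km^2


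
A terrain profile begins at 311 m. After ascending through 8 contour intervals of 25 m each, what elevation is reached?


elevation = 311 + 8 * 25 = 511 m

511 m


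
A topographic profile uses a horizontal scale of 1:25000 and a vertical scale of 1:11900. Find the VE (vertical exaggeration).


VE = horizontal_scale / vertical_scale = 25000 / 11900 ≈ 2.1

2.1x


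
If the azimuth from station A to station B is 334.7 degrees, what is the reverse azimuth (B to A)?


back azimuth = (334.7 + 180) mod 360 = 154.7 degrees

154.7 degrees


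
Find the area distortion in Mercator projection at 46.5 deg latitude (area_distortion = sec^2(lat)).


area_distortion = 1/cos^2(46.5) = 2.11

2.11


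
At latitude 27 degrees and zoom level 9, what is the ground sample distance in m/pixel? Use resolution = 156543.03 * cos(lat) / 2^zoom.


res = 156543.03 * cos(27) / 2^9 = 156543.03 * 0.89100652 / 512 = 272.42 m/pixel

272.42 m/pixel


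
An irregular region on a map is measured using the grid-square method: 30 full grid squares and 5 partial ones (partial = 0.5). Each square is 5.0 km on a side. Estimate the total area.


effective squares = 30 + 5 * 0.5 = 32.5
area = 32.5 * 25.0 = 812.5 km^2

812.5 km^2


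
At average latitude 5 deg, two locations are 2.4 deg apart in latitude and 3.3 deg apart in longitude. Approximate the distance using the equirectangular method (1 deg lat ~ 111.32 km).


dlat_km = 2.4 * 111.32 = 267.168
dlon_km = 3.3 * 111.32 * cos(5) ≈ 365.958
dist = sqrt(267.168^2 + 365.958^2) ≈ 453.1 km

453.1 km
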